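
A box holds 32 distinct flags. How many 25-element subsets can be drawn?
C(32,25) = 32!/(25!×7!) = 3365856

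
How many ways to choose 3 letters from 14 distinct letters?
C(14,3) = 14!/(3!×11!) = 364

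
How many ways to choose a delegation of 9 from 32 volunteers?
C(32,9) = 32!/(9!×23!) = 28048800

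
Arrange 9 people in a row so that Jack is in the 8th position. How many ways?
Fix one position: (9-1)! = 40320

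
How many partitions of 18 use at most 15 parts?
By conjugation, equals partitions of 18 into parts ≤ 15. Let r_j(i) = number of partitions of i into parts ≤ j, for i = 0..18. r_1(i) = 1 for all i; r_j(i) = r_{j-1}(i) + r_j(i-j). Rows j = 2..15: ≤2: 1 1 2 2 3 3 4 4 5 5 6 6 7 7 8 8 9 9 10; ≤3: 1 1 2 3 4 5 7 8 10 12 14 16 19 21 24 27 30 33 37; ≤4: 1 1 2 3 5 6 9 11 15 18 23 27 34 39 47 54 64 72 84; ≤5: 1 1 2 3 5 7 10 13 18 23 30 37 47 57 70 84 101 119 141; ≤6: 1 1 2 3 5 7 11 14 20 26 35 44 58 71 90 110 136 163 199; ≤7: 1 1 2 3 5 7 11 15 21 28 38 49 65 82 105 131 164 201 248; ≤8: 1 1 2 3 5 7 11 15 22 29 40 52 70 89 116 146 186 230 288; ≤9: 1 1 2 3 5 7 11 15 22 30 41 54 73 94 123 157 201 252 318; ≤10: 1 1 2 3 5 7 11 15 22 30 42 55 75 97 128 164 212 267 340; ≤11: 1 1 2 3 5 7 11 15 22 30 42 56 76 99 131 169 219 278 355; ≤12: 1 1 2 3 5 7 11 15 22 30 42 56 77 100 133 172 224 285 366; ≤13: 1 1 2 3 5 7 11 15 22 30 42 56 77 101 134 174 227 290 373; ≤14: 1 1 2 3 5 7 11 15 22 30 42 56 77 101 135 175 229 293 378; ≤15: 1 1 2 3 5 7 11 15 22 30 42 56 77 101 135 176 230 295 381. r_15(18) = 381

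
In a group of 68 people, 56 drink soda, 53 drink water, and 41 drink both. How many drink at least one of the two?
|A∪B| = |A| + |B| - |A∩B| = 56 + 53 - 41 = 68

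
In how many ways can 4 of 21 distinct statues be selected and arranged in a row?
P(21,4) = 21!/(21-4)! = 143640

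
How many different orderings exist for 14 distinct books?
14! = 87178291200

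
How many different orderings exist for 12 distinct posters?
12! = 479001600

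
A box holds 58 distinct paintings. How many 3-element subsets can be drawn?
C(58,3) = 58!/(3!×55!) = 30856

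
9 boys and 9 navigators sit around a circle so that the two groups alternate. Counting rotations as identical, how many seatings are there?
Fix one of the boys: (9-1)! ways for the remaining boys, × 9! ways for the navigators = 40320 × 362880 = 14631321600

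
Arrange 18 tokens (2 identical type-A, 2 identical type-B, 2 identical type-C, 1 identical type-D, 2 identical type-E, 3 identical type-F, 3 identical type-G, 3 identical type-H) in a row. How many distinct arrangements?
18! / (2! × 2! × 2! × 1! × 2! × 3! × 3! × 3!) = 1852538688000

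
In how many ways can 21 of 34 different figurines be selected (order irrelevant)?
C(34,21) = 34!/(21!×13!) = 927983760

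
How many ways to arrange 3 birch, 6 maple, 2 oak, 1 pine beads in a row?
12! / (3! × 6! × 2! × 1!) = 55440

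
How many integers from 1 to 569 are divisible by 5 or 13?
⌊569/5⌋ + ⌊569/13⌋ - ⌊569/65⌋ = 113 + 43 - 8 = 148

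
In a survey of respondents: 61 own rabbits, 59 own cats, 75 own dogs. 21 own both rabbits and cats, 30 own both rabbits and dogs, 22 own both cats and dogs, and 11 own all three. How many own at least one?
|A∪B∪C| = 61+59+75-21-30-22+11 = 133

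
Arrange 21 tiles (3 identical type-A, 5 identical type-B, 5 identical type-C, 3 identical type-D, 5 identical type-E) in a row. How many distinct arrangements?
21! / (3! × 5! × 5! × 3! × 5!) = 821292151680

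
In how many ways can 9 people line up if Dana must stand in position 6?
Fix one position: (9-1)! = 40320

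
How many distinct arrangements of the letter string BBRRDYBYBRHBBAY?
15! / (1! × 3! × 1! × 6! × 3! × 1!) = 50450400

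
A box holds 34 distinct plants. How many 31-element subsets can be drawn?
C(34,31) = 34!/(31!×3!) = 5984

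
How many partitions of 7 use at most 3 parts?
By conjugation, equals partitions of 7 into parts ≤ 3. Let r_j(i) = number of partitions of i into parts ≤ j, for i = 0..7. r_1(i) = 1 for all i; r_j(i) = r_{j-1}(i) + r_j(i-j). Rows j = 2..3: ≤2: 1 1 2 2 3 3 4 4; ≤3: 1 1 2 3 4 5 7 8. r_3(7) = 8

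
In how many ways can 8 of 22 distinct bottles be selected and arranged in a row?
P(22,8) = 22!/(22-8)! = 12893126400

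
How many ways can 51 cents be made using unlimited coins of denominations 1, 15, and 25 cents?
Coefficient of x^51 in 1/(1-x^1) · 1/(1-x^15) · 1/(1-x^25). Case on j = number of 25-cent coins (j = 0..2); remainder r = 51 - 25j is made from {1,15} in ⌊r/15⌋+1 ways. r = 51, 26, 1 → 4 + 2 + 1 = 7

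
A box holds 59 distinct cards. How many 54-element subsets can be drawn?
C(59,54) = 59!/(54!×5!) = 5006386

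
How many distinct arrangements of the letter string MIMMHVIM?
8! / (4! × 1! × 2! × 1!) = 840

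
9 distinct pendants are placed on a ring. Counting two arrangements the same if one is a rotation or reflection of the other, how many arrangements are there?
(9-1)!/2 = 40320/2 = 20160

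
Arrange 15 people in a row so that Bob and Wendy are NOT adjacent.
Total - adjacent = 15! - (15-1)!×2 = 1307674368000 - 174356582400 = 1133317785600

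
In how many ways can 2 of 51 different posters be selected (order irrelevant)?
C(51,2) = 51!/(2!×49!) = 1275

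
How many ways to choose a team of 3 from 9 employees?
C(9,3) = 9!/(3!×6!) = 84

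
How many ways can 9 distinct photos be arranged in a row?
9! = 362880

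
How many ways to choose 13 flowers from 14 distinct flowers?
C(14,13) = 14!/(13!×1!) = 14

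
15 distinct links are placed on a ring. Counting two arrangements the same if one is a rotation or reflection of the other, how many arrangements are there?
(15-1)!/2 = 87178291200/2 = 43589145600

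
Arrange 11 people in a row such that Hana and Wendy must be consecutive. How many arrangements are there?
Treat the 2 as one block: (11-2+1)! × 2! = 3628800 × 2 = 7257600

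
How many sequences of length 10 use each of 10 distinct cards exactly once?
10! = 3628800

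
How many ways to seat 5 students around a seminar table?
Circular: fix one position, arrange the rest. (5-1)! = 24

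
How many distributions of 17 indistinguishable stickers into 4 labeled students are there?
C(17+4-1, 4-1) = C(20, 3) = 1140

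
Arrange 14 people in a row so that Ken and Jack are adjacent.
Treat as block: (14-1)! × 2! = 6227020800 × 2 = 12454041600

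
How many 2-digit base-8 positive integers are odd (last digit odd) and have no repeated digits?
Last∈{1,3,5,7}. Last=0: 0. Last nonzero: 4×6×P(6,0) = 24. Total = 24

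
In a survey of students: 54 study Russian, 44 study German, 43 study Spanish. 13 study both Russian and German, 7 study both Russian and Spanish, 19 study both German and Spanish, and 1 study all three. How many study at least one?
|A∪B∪C| = 54+44+43-13-7-19+1 = 103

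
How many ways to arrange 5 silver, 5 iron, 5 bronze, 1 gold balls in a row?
16! / (5! × 5! × 5! × 1!) = 12108096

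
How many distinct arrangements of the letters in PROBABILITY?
11! / (1! × 1! × 1! × 2! × 1! × 2! × 1! × 1! × 1!) = 9979200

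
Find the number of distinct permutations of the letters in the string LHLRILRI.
8! / (2! × 1! × 3! × 2!) = 1680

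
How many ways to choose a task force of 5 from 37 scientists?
C(37,5) = 37!/(5!×32!) = 435897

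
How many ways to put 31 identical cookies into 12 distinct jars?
C(31+12-1, 12-1) = C(42, 11) = 4280561376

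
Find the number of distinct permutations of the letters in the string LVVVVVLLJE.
10! / (5! × 1! × 3! × 1!) = 5040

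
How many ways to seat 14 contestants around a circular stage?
Circular: fix one position, arrange the rest. (14-1)! = 6227020800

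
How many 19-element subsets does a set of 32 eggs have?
C(32,19) = 32!/(19!×13!) = 347373600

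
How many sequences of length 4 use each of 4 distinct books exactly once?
4! = 24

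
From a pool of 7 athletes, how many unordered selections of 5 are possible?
C(7,5) = 7!/(5!×2!) = 21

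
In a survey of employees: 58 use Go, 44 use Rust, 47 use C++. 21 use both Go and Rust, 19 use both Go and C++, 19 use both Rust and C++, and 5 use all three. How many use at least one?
|A∪B∪C| = 58+44+47-21-19-19+5 = 95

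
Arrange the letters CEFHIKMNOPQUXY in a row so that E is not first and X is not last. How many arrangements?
By inclusion-exclusion: 14! - 2×(14-1)! + (14-2)! = 87178291200 - 12454041600 + 479001600 = 75203251200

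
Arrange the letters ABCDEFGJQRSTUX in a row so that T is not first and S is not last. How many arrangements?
By inclusion-exclusion: 14! - 2×(14-1)! + (14-2)! = 87178291200 - 12454041600 + 479001600 = 75203251200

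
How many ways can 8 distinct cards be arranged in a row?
8! = 40320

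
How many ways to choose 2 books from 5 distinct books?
C(5,2) = 5!/(2!×3!) = 10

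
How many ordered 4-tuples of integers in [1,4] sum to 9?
Coefficient of x^9 in (x + x² + ... + x^4)^4. By inclusion-exclusion on dice exceeding 4: Σ_j (-1)^j C(4,j)·C(9-1-4j, 3) = C(4,0)·C(8,3) - C(4,1)·C(4,3) = 1·56 - 4·4 = 40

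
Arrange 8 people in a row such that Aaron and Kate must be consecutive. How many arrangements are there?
Treat the 2 as one block: (8-2+1)! × 2! = 5040 × 2 = 10080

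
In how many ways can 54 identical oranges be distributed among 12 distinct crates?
C(54+12-1, 12-1) = C(65, 11) = 895068996640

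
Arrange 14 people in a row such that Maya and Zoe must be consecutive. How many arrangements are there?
Treat the 2 as one block: (14-2+1)! × 2! = 6227020800 × 2 = 12454041600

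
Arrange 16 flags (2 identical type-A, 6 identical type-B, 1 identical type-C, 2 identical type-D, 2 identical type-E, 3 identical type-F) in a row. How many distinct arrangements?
16! / (2! × 6! × 1! × 2! × 2! × 3!) = 605404800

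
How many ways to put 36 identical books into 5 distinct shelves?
C(36+5-1, 5-1) = C(40, 4) = 91390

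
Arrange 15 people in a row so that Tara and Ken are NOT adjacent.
Total - adjacent = 15! - (15-1)!×2 = 1307674368000 - 174356582400 = 1133317785600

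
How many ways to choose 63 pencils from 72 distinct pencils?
C(72,63) = 72!/(63!×9!) = 85113005120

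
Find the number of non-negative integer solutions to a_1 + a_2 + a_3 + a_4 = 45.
C(45+4-1, 4-1) = C(48, 3) = 17296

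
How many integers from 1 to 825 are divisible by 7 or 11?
⌊825/7⌋ + ⌊825/11⌋ - ⌊825/77⌋ = 117 + 75 - 10 = 182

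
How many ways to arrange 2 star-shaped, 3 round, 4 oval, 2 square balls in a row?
11! / (2! × 3! × 4! × 2!) = 69300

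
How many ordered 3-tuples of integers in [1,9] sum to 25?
Coefficient of x^25 in (x + x² + ... + x^9)^3. By inclusion-exclusion on dice exceeding 9: Σ_j (-1)^j C(3,j)·C(25-1-9j, 2) = C(3,0)·C(24,2) - C(3,1)·C(15,2) + C(3,2)·C(6,2) = 1·276 - 3·105 + 3·15 = 6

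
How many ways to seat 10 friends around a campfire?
Circular: fix one position, arrange the rest. (10-1)! = 362880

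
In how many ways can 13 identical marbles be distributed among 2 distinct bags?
C(13+2-1, 2-1) = C(14, 1) = 14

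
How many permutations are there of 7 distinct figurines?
7! = 5040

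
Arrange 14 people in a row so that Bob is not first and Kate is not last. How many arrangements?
By inclusion-exclusion: 14! - 2×(14-1)! + (14-2)! = 87178291200 - 12454041600 + 479001600 = 75203251200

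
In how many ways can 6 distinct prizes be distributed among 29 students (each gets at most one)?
P(29,6) = 29!/(29-6)! = 342014400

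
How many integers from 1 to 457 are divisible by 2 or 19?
⌊457/2⌋ + ⌊457/19⌋ - ⌊457/38⌋ = 228 + 24 - 12 = 240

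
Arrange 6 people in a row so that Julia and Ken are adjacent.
Treat as block: (6-1)! × 2! = 120 × 2 = 240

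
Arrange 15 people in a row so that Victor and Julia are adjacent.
Treat as block: (15-1)! × 2! = 87178291200 × 2 = 174356582400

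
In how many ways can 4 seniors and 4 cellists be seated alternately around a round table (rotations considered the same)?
Fix one of the seniors: (4-1)! ways for the remaining seniors, × 4! ways for the cellists = 6 × 24 = 144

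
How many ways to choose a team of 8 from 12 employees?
C(12,8) = 12!/(8!×4!) = 495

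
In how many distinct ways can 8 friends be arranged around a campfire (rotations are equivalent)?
Circular: fix one position, arrange the rest. (8-1)! = 5040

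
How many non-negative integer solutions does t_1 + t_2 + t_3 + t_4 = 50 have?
C(50+4-1, 4-1) = C(53, 3) = 23426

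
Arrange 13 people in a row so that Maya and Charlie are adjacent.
Treat as block: (13-1)! × 2! = 479001600 × 2 = 958003200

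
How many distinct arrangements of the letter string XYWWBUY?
7! / (2! × 2! × 1! × 1! × 1!) = 1260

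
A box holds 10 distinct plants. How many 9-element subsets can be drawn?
C(10,9) = 10!/(9!×1!) = 10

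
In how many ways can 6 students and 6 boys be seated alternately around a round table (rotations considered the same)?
Fix one of the students: (6-1)! ways for the remaining students, × 6! ways for the boys = 120 × 720 = 86400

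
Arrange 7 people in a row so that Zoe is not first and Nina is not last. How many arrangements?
By inclusion-exclusion: 7! - 2×(7-1)! + (7-2)! = 5040 - 1440 + 120 = 3720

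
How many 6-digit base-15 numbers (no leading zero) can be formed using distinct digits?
First digit: 14 choices (nonzero). Then descending: 14 × 14 × 13 × 12 × 11 × 10 = 3363360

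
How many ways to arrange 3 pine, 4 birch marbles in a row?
7! / (3! × 4!) = 35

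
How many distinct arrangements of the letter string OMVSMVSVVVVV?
12! / (2! × 7! × 1! × 2!) = 23760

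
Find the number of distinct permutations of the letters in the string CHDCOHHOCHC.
11! / (2! × 4! × 1! × 4!) = 34650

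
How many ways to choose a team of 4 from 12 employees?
C(12,4) = 12!/(4!×8!) = 495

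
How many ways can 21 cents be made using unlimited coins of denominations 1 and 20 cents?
Coefficient of x^21 in 1/(1-x^1) · 1/(1-x^20). Use j coins of 20 for j = 0..⌊21/20⌋ = 1, the rest in 1s: 1 + 1 = 2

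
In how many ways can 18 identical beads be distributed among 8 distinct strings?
C(18+8-1, 8-1) = C(25, 7) = 480700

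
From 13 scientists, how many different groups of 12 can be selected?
C(13,12) = 13!/(12!×1!) = 13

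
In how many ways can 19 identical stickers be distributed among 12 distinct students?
C(19+12-1, 12-1) = C(30, 11) = 54627300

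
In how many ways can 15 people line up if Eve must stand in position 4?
Fix one position: (15-1)! = 87178291200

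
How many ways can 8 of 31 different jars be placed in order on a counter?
P(31,8) = 31!/(31-8)! = 318073392000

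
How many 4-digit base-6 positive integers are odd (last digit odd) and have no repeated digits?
Last∈{1,3,5}. Last=0: 0. Last nonzero: 3×4×P(4,2) = 144. Total = 144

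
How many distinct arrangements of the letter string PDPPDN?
6! / (1! × 2! × 3!) = 60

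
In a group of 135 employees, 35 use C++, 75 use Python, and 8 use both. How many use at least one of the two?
|A∪B| = |A| + |B| - |A∩B| = 35 + 75 - 8 = 102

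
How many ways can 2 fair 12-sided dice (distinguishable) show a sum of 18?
Coefficient of x^18 in (x + x² + ... + x^12)^2. By inclusion-exclusion on dice exceeding 12: Σ_j (-1)^j C(2,j)·C(18-1-12j, 1) = C(2,0)·C(17,1) - C(2,1)·C(5,1) = 1·17 - 2·5 = 7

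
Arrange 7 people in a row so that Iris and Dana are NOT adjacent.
Total - adjacent = 7! - (7-1)!×2 = 5040 - 1440 = 3600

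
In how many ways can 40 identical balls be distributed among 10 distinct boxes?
C(40+10-1, 10-1) = C(49, 9) = 2054455634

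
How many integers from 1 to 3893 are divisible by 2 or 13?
⌊3893/2⌋ + ⌊3893/13⌋ - ⌊3893/26⌋ = 1946 + 299 - 149 = 2096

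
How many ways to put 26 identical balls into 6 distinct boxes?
C(26+6-1, 6-1) = C(31, 5) = 169911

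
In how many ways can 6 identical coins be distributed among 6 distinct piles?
C(6+6-1, 6-1) = C(11, 5) = 462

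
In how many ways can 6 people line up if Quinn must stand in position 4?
Fix one position: (6-1)! = 120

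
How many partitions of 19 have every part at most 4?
Let r_j(i) = number of partitions of i into parts ≤ j, for i = 0..19. r_1(i) = 1 for all i; r_j(i) = r_{j-1}(i) + r_j(i-j). Rows j = 2..4: ≤2: 1 1 2 2 3 3 4 4 5 5 6 6 7 7 8 8 9 9 10 10; ≤3: 1 1 2 3 4 5 7 8 10 12 14 16 19 21 24 27 30 33 37 40; ≤4: 1 1 2 3 5 6 9 11 15 18 23 27 34 39 47 54 64 72 84 94. r_4(19) = 94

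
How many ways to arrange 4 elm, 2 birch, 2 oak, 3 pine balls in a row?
11! / (4! × 2! × 2! × 3!) = 69300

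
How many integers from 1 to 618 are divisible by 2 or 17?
⌊618/2⌋ + ⌊618/17⌋ - ⌊618/34⌋ = 309 + 36 - 18 = 327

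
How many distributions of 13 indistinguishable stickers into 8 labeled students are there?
C(13+8-1, 8-1) = C(20, 7) = 77520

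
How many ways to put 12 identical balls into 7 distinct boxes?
C(12+7-1, 7-1) = C(18, 6) = 18564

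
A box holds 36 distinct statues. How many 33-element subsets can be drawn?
C(36,33) = 36!/(33!×3!) = 7140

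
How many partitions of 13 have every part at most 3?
Let r_j(i) = number of partitions of i into parts ≤ j, for i = 0..13. r_1(i) = 1 for all i; r_j(i) = r_{j-1}(i) + r_j(i-j). Rows j = 2..3: ≤2: 1 1 2 2 3 3 4 4 5 5 6 6 7 7; ≤3: 1 1 2 3 4 5 7 8 10 12 14 16 19 21. r_3(13) = 21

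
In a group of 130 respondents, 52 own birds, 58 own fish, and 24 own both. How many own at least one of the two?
|A∪B| = |A| + |B| - |A∩B| = 52 + 58 - 24 = 86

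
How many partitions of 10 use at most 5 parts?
By conjugation, equals partitions of 10 into parts ≤ 5. Let r_j(i) = number of partitions of i into parts ≤ j, for i = 0..10. r_1(i) = 1 for all i; r_j(i) = r_{j-1}(i) + r_j(i-j). Rows j = 2..5: ≤2: 1 1 2 2 3 3 4 4 5 5 6; ≤3: 1 1 2 3 4 5 7 8 10 12 14; ≤4: 1 1 2 3 5 6 9 11 15 18 23; ≤5: 1 1 2 3 5 7 10 13 18 23 30. r_5(10) = 30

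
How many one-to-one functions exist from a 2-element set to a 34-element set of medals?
P(34,2) = 34!/(34-2)! = 1122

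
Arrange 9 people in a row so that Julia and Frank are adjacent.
Treat as block: (9-1)! × 2! = 40320 × 2 = 80640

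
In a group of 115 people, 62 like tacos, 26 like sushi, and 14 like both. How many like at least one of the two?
|A∪B| = |A| + |B| - |A∩B| = 62 + 26 - 14 = 74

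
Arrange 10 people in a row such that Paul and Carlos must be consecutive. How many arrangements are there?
Treat the 2 as one block: (10-2+1)! × 2! = 362880 × 2 = 725760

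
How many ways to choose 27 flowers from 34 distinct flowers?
C(34,27) = 34!/(27!×7!) = 5379616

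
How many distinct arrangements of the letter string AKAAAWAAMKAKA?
13! / (1! × 8! × 1! × 3!) = 25740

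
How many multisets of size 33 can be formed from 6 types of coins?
C(33+6-1, 6-1) = C(38, 5) = 501942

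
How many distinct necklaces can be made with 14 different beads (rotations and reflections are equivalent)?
(14-1)!/2 = 6227020800/2 = 3113510400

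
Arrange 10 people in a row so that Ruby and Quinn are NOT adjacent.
Total - adjacent = 10! - (10-1)!×2 = 3628800 - 725760 = 2903040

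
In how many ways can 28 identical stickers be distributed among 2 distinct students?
C(28+2-1, 2-1) = C(29, 1) = 29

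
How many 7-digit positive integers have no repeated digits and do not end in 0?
Last digit: 9 nonzero choices. First digit: 8 (nonzero, ≠last). Middle 5: P(8,5) = 6720. Total = 483840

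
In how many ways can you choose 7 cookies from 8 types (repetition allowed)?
C(7+8-1, 8-1) = C(14, 7) = 3432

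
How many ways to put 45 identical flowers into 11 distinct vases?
C(45+11-1, 11-1) = C(55, 10) = 29248649430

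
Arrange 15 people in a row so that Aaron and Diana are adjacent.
Treat as block: (15-1)! × 2! = 87178291200 × 2 = 174356582400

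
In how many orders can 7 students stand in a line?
7! = 5040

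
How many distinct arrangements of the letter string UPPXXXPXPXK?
11! / (1! × 1! × 4! × 5!) = 13860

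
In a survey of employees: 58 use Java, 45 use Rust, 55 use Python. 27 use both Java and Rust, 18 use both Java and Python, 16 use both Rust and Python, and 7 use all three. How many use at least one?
|A∪B∪C| = 58+45+55-27-18-16+7 = 104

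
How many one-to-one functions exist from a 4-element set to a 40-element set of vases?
P(40,4) = 40!/(40-4)! = 2193360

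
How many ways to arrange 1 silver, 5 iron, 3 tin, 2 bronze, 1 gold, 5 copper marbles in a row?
17! / (1! × 5! × 3! × 2! × 1! × 5!) = 2058376320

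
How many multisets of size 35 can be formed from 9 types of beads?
C(35+9-1, 9-1) = C(43, 8) = 145008513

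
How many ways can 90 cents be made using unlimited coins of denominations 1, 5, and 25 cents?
Coefficient of x^90 in 1/(1-x^1) · 1/(1-x^5) · 1/(1-x^25). Case on j = number of 25-cent coins (j = 0..3); remainder r = 90 - 25j is made from {1,5} in ⌊r/5⌋+1 ways. r = 90, 65, 40, 15 → 19 + 14 + 9 + 4 = 46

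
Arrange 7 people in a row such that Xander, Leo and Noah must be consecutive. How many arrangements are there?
Treat the 3 as one block: (7-3+1)! × 3! = 120 × 6 = 720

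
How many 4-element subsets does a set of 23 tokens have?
C(23,4) = 23!/(4!×19!) = 8855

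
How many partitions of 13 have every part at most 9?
Let r_j(i) = number of partitions of i into parts ≤ j, for i = 0..13. r_1(i) = 1 for all i; r_j(i) = r_{j-1}(i) + r_j(i-j). Rows j = 2..9: ≤2: 1 1 2 2 3 3 4 4 5 5 6 6 7 7; ≤3: 1 1 2 3 4 5 7 8 10 12 14 16 19 21; ≤4: 1 1 2 3 5 6 9 11 15 18 23 27 34 39; ≤5: 1 1 2 3 5 7 10 13 18 23 30 37 47 57; ≤6: 1 1 2 3 5 7 11 14 20 26 35 44 58 71; ≤7: 1 1 2 3 5 7 11 15 21 28 38 49 65 82; ≤8: 1 1 2 3 5 7 11 15 22 29 40 52 70 89; ≤9: 1 1 2 3 5 7 11 15 22 30 41 54 73 94. r_9(13) = 94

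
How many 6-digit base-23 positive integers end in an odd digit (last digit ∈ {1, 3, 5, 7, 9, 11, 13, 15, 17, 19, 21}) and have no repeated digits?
Last∈{1,3,5,7,9,11,13,15,17,19,21}. Last=0: 0. Last nonzero: 11×21×P(21,4) = 33180840. Total = 33180840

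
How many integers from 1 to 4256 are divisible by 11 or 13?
⌊4256/11⌋ + ⌊4256/13⌋ - ⌊4256/143⌋ = 386 + 327 - 29 = 684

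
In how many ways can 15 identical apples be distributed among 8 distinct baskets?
C(15+8-1, 8-1) = C(22, 7) = 170544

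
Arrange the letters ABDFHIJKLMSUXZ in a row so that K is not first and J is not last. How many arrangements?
By inclusion-exclusion: 14! - 2×(14-1)! + (14-2)! = 87178291200 - 12454041600 + 479001600 = 75203251200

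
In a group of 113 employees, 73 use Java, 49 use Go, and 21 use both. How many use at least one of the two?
|A∪B| = |A| + |B| - |A∩B| = 73 + 49 - 21 = 101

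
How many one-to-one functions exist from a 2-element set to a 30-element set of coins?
P(30,2) = 30!/(30-2)! = 870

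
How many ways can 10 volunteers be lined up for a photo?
10! = 3628800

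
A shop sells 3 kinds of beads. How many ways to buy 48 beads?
C(48+3-1, 3-1) = C(50, 2) = 1225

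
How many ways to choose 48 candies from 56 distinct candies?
C(56,48) = 56!/(48!×8!) = 1420494075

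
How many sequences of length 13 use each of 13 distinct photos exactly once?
13! = 6227020800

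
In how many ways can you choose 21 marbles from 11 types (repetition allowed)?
C(21+11-1, 11-1) = C(31, 10) = 44352165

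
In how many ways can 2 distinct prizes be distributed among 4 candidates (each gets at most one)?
P(4,2) = 4!/(4-2)! = 12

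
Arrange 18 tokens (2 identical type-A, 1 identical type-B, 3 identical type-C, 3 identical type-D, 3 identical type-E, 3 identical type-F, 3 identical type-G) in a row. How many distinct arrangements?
18! / (2! × 1! × 3! × 3! × 3! × 3! × 3!) = 411675264000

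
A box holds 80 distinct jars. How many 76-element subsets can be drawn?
C(80,76) = 80!/(76!×4!) = 1581580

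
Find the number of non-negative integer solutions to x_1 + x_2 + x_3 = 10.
C(10+3-1, 3-1) = C(12, 2) = 66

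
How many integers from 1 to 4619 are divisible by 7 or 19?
⌊4619/7⌋ + ⌊4619/19⌋ - ⌊4619/133⌋ = 659 + 243 - 34 = 868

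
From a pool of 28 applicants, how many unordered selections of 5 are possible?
C(28,5) = 28!/(5!×23!) = 98280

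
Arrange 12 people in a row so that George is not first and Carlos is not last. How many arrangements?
By inclusion-exclusion: 12! - 2×(12-1)! + (12-2)! = 479001600 - 79833600 + 3628800 = 402796800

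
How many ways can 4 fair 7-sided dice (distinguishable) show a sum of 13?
Coefficient of x^13 in (x + x² + ... + x^7)^4. By inclusion-exclusion on dice exceeding 7: Σ_j (-1)^j C(4,j)·C(13-1-7j, 3) = C(4,0)·C(12,3) - C(4,1)·C(5,3) = 1·220 - 4·10 = 180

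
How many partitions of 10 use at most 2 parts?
By conjugation, equals partitions of 10 into parts ≤ 2. Let r_j(i) = number of partitions of i into parts ≤ j, for i = 0..10. r_1(i) = 1 for all i; r_j(i) = r_{j-1}(i) + r_j(i-j). Rows j = 2..2: ≤2: 1 1 2 2 3 3 4 4 5 5 6. r_2(10) = 6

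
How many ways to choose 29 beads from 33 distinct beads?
C(33,29) = 33!/(29!×4!) = 40920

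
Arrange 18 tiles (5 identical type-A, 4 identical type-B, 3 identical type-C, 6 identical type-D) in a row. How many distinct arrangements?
18! / (5! × 4! × 3! × 6!) = 514594080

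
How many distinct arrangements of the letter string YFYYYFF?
7! / (4! × 3!) = 35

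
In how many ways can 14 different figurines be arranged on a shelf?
14! = 87178291200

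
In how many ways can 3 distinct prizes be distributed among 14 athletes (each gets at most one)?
P(14,3) = 14!/(14-3)! = 2184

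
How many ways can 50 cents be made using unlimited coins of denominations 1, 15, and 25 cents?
Coefficient of x^50 in 1/(1-x^1) · 1/(1-x^15) · 1/(1-x^25). Case on j = number of 25-cent coins (j = 0..2); remainder r = 50 - 25j is made from {1,15} in ⌊r/15⌋+1 ways. r = 50, 25, 0 → 4 + 2 + 1 = 7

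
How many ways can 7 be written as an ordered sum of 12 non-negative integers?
C(7+12-1, 12-1) = C(18, 11) = 31824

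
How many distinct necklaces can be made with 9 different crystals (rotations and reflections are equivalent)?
(9-1)!/2 = 40320/2 = 20160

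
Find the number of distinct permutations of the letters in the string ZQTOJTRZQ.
9! / (2! × 2! × 2! × 1! × 1! × 1!) = 45360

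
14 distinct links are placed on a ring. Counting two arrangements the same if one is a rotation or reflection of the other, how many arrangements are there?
(14-1)!/2 = 6227020800/2 = 3113510400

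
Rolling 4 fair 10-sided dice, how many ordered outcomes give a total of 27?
Coefficient of x^27 in (x + x² + ... + x^10)^4. By inclusion-exclusion on dice exceeding 10: Σ_j (-1)^j C(4,j)·C(27-1-10j, 3) = C(4,0)·C(26,3) - C(4,1)·C(16,3) + C(4,2)·C(6,3) = 1·2600 - 4·560 + 6·20 = 480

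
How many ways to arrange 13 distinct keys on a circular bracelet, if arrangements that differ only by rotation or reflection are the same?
(13-1)!/2 = 479001600/2 = 239500800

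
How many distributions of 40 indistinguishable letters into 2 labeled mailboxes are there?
C(40+2-1, 2-1) = C(41, 1) = 41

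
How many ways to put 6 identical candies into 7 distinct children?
C(6+7-1, 7-1) = C(12, 6) = 924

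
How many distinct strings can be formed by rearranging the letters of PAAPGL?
6! / (1! × 1! × 2! × 2!) = 180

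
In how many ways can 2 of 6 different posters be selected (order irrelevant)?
C(6,2) = 6!/(2!×4!) = 15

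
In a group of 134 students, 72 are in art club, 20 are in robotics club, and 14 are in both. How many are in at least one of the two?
|A∪B| = |A| + |B| - |A∩B| = 72 + 20 - 14 = 78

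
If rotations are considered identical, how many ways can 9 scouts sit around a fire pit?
Circular: fix one position, arrange the rest. (9-1)! = 40320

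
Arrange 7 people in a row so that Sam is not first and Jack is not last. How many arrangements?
By inclusion-exclusion: 7! - 2×(7-1)! + (7-2)! = 5040 - 1440 + 120 = 3720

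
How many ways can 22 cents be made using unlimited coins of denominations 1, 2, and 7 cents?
Coefficient of x^22 in 1/(1-x^1) · 1/(1-x^2) · 1/(1-x^7). Case on j = number of 7-cent coins (j = 0..3); remainder r = 22 - 7j is made from {1,2} in ⌊r/2⌋+1 ways. r = 22, 15, 8, 1 → 12 + 8 + 5 + 1 = 26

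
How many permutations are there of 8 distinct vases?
8! = 40320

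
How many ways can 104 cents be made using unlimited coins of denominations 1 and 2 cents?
Coefficient of x^104 in 1/(1-x^1) · 1/(1-x^2). Use j coins of 2 for j = 0..⌊104/2⌋ = 52, the rest in 1s: 52 + 1 = 53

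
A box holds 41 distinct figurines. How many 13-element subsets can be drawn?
C(41,13) = 41!/(13!×28!) = 17620076360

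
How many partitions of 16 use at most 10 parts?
By conjugation, equals partitions of 16 into parts ≤ 10. Let r_j(i) = number of partitions of i into parts ≤ j, for i = 0..16. r_1(i) = 1 for all i; r_j(i) = r_{j-1}(i) + r_j(i-j). Rows j = 2..10: ≤2: 1 1 2 2 3 3 4 4 5 5 6 6 7 7 8 8 9; ≤3: 1 1 2 3 4 5 7 8 10 12 14 16 19 21 24 27 30; ≤4: 1 1 2 3 5 6 9 11 15 18 23 27 34 39 47 54 64; ≤5: 1 1 2 3 5 7 10 13 18 23 30 37 47 57 70 84 101; ≤6: 1 1 2 3 5 7 11 14 20 26 35 44 58 71 90 110 136; ≤7: 1 1 2 3 5 7 11 15 21 28 38 49 65 82 105 131 164; ≤8: 1 1 2 3 5 7 11 15 22 29 40 52 70 89 116 146 186; ≤9: 1 1 2 3 5 7 11 15 22 30 41 54 73 94 123 157 201; ≤10: 1 1 2 3 5 7 11 15 22 30 42 55 75 97 128 164 212. r_10(16) = 212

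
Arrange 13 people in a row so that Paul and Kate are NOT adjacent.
Total - adjacent = 13! - (13-1)!×2 = 6227020800 - 958003200 = 5269017600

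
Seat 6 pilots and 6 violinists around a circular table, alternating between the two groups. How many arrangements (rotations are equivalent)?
Fix one of the pilots: (6-1)! ways for the remaining pilots, × 6! ways for the violinists = 120 × 720 = 86400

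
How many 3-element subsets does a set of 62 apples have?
C(62,3) = 62!/(3!×59!) = 37820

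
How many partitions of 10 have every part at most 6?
Let r_j(i) = number of partitions of i into parts ≤ j, for i = 0..10. r_1(i) = 1 for all i; r_j(i) = r_{j-1}(i) + r_j(i-j). Rows j = 2..6: ≤2: 1 1 2 2 3 3 4 4 5 5 6; ≤3: 1 1 2 3 4 5 7 8 10 12 14; ≤4: 1 1 2 3 5 6 9 11 15 18 23; ≤5: 1 1 2 3 5 7 10 13 18 23 30; ≤6: 1 1 2 3 5 7 11 14 20 26 35. r_6(10) = 35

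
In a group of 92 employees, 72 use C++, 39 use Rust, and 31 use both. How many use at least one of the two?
|A∪B| = |A| + |B| - |A∩B| = 72 + 39 - 31 = 80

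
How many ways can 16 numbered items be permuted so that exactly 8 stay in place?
Choose the 8 fixed points C(16,8) = 12870, derange the rest: !8 = Σ_{j=0}^{8} (-1)^j·8!/j! = 40320 - 40320 + 20160 - 6720 + 1680 - 336 + 56 - 8 + 1 = 14833. Product = 12870 × 14833 = 190900710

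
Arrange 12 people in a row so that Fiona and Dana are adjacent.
Treat as block: (12-1)! × 2! = 39916800 × 2 = 79833600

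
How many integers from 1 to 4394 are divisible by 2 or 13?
⌊4394/2⌋ + ⌊4394/13⌋ - ⌊4394/26⌋ = 2197 + 338 - 169 = 2366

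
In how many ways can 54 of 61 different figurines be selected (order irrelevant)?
C(61,54) = 61!/(54!×7!) = 436270780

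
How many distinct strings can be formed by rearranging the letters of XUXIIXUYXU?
10! / (4! × 3! × 1! × 2!) = 12600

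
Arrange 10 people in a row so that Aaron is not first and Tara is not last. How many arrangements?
By inclusion-exclusion: 10! - 2×(10-1)! + (10-2)! = 3628800 - 725760 + 40320 = 2943360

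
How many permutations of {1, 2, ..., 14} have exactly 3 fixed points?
Choose the 3 fixed points C(14,3) = 364, derange the rest: !11 = Σ_{j=0}^{11} (-1)^j·11!/j! = 39916800 - 39916800 + 19958400 - 6652800 + 1663200 - 332640 + 55440 - 7920 + 990 - 110 + 11 - 1 = 14684570. Product = 364 × 14684570 = 5345183480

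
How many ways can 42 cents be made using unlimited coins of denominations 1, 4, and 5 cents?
Coefficient of x^42 in 1/(1-x^1) · 1/(1-x^4) · 1/(1-x^5). Case on j = number of 5-cent coins (j = 0..8); remainder r = 42 - 5j is made from {1,4} in ⌊r/4⌋+1 ways. r = 42, 37, 32, 27, 22, 17, 12, 7, 2 → 11 + 10 + 9 + 7 + 6 + 5 + 4 + 2 + 1 = 55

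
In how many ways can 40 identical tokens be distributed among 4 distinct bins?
C(40+4-1, 4-1) = C(43, 3) = 12341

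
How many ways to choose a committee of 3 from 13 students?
C(13,3) = 13!/(3!×10!) = 286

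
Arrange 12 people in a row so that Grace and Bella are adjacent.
Treat as block: (12-1)! × 2! = 39916800 × 2 = 79833600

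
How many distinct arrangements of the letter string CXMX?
4! / (2! × 1! × 1!) = 12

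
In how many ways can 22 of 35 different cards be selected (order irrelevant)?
C(35,22) = 35!/(22!×13!) = 1476337800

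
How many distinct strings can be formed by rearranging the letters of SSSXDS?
6! / (1! × 1! × 4!) = 30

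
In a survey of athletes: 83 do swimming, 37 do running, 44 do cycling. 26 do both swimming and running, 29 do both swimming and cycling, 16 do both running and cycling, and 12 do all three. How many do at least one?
|A∪B∪C| = 83+37+44-26-29-16+12 = 105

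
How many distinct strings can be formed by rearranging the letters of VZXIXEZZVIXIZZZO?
16! / (6! × 1! × 3! × 2! × 1! × 3!) = 403603200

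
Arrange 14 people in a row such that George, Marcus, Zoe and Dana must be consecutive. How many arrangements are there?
Treat the 4 as one block: (14-4+1)! × 4! = 39916800 × 24 = 958003200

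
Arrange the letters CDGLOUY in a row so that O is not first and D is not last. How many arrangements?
By inclusion-exclusion: 7! - 2×(7-1)! + (7-2)! = 5040 - 1440 + 120 = 3720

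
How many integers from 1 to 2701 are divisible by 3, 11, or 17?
⌊2701/3⌋+⌊2701/11⌋+⌊2701/17⌋ - ⌊2701/33⌋-⌊2701/51⌋-⌊2701/187⌋ + ⌊2701/561⌋ = 900+245+158 - 81-52-14 + 4 = 1160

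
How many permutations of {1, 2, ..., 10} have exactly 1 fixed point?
Choose the 1 fixed point C(10,1) = 10, derange the rest: !9 = Σ_{j=0}^{9} (-1)^j·9!/j! = 362880 - 362880 + 181440 - 60480 + 15120 - 3024 + 504 - 72 + 9 - 1 = 133496. Product = 10 × 133496 = 1334960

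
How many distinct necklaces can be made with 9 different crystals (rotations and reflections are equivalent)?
(9-1)!/2 = 40320/2 = 20160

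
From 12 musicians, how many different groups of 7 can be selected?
C(12,7) = 12!/(7!×5!) = 792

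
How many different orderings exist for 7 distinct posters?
7! = 5040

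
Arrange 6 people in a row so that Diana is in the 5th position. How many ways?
Fix one position: (6-1)! = 120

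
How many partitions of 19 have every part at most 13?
Let r_j(i) = number of partitions of i into parts ≤ j, for i = 0..19. r_1(i) = 1 for all i; r_j(i) = r_{j-1}(i) + r_j(i-j). Rows j = 2..13: ≤2: 1 1 2 2 3 3 4 4 5 5 6 6 7 7 8 8 9 9 10 10; ≤3: 1 1 2 3 4 5 7 8 10 12 14 16 19 21 24 27 30 33 37 40; ≤4: 1 1 2 3 5 6 9 11 15 18 23 27 34 39 47 54 64 72 84 94; ≤5: 1 1 2 3 5 7 10 13 18 23 30 37 47 57 70 84 101 119 141 164; ≤6: 1 1 2 3 5 7 11 14 20 26 35 44 58 71 90 110 136 163 199 235; ≤7: 1 1 2 3 5 7 11 15 21 28 38 49 65 82 105 131 164 201 248 300; ≤8: 1 1 2 3 5 7 11 15 22 29 40 52 70 89 116 146 186 230 288 352; ≤9: 1 1 2 3 5 7 11 15 22 30 41 54 73 94 123 157 201 252 318 393; ≤10: 1 1 2 3 5 7 11 15 22 30 42 55 75 97 128 164 212 267 340 423; ≤11: 1 1 2 3 5 7 11 15 22 30 42 56 76 99 131 169 219 278 355 445; ≤12: 1 1 2 3 5 7 11 15 22 30 42 56 77 100 133 172 224 285 366 460; ≤13: 1 1 2 3 5 7 11 15 22 30 42 56 77 101 134 174 227 290 373 471. r_13(19) = 471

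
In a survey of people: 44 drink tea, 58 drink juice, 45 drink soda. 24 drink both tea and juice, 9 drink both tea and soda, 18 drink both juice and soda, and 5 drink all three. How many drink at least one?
|A∪B∪C| = 44+58+45-24-9-18+5 = 101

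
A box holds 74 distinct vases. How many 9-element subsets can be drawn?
C(74,9) = 74!/(9!×65!) = 110524147514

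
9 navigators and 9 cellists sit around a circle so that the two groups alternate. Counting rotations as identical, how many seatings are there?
Fix one of the navigators: (9-1)! ways for the remaining navigators, × 9! ways for the cellists = 40320 × 362880 = 14631321600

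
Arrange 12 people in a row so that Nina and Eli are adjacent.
Treat as block: (12-1)! × 2! = 39916800 × 2 = 79833600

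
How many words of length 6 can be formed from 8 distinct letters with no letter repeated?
P(8,6) = 8!/(8-6)! = 20160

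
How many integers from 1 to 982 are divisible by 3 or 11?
⌊982/3⌋ + ⌊982/11⌋ - ⌊982/33⌋ = 327 + 89 - 29 = 387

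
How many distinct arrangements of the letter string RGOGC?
5! / (1! × 1! × 1! × 2!) = 60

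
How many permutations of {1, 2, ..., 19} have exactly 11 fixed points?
Choose the 11 fixed points C(19,11) = 75582, derange the rest: !8 = Σ_{j=0}^{8} (-1)^j·8!/j! = 40320 - 40320 + 20160 - 6720 + 1680 - 336 + 56 - 8 + 1 = 14833. Product = 75582 × 14833 = 1121107806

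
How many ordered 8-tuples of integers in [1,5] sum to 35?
Coefficient of x^35 in (x + x² + ... + x^5)^8. By inclusion-exclusion on dice exceeding 5: Σ_j (-1)^j C(8,j)·C(35-1-5j, 7) = C(8,0)·C(34,7) - C(8,1)·C(29,7) + C(8,2)·C(24,7) - C(8,3)·C(19,7) + C(8,4)·C(14,7) - C(8,5)·C(9,7) = 1·5379616 - 8·1560780 + 28·346104 - 56·50388 + 70·3432 - 56·36 = 784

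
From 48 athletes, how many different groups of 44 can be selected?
C(48,44) = 48!/(44!×4!) = 194580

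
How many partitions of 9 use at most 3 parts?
By conjugation, equals partitions of 9 into parts ≤ 3. Let r_j(i) = number of partitions of i into parts ≤ j, for i = 0..9. r_1(i) = 1 for all i; r_j(i) = r_{j-1}(i) + r_j(i-j). Rows j = 2..3: ≤2: 1 1 2 2 3 3 4 4 5 5; ≤3: 1 1 2 3 4 5 7 8 10 12. r_3(9) = 12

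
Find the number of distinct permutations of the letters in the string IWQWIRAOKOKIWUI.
15! / (1! × 4! × 1! × 2! × 2! × 1! × 1! × 3!) = 2270268000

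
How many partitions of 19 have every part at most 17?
Let r_j(i) = number of partitions of i into parts ≤ j, for i = 0..19. r_1(i) = 1 for all i; r_j(i) = r_{j-1}(i) + r_j(i-j). Rows j = 2..17: ≤2: 1 1 2 2 3 3 4 4 5 5 6 6 7 7 8 8 9 9 10 10; ≤3: 1 1 2 3 4 5 7 8 10 12 14 16 19 21 24 27 30 33 37 40; ≤4: 1 1 2 3 5 6 9 11 15 18 23 27 34 39 47 54 64 72 84 94; ≤5: 1 1 2 3 5 7 10 13 18 23 30 37 47 57 70 84 101 119 141 164; ≤6: 1 1 2 3 5 7 11 14 20 26 35 44 58 71 90 110 136 163 199 235; ≤7: 1 1 2 3 5 7 11 15 21 28 38 49 65 82 105 131 164 201 248 300; ≤8: 1 1 2 3 5 7 11 15 22 29 40 52 70 89 116 146 186 230 288 352; ≤9: 1 1 2 3 5 7 11 15 22 30 41 54 73 94 123 157 201 252 318 393; ≤10: 1 1 2 3 5 7 11 15 22 30 42 55 75 97 128 164 212 267 340 423; ≤11: 1 1 2 3 5 7 11 15 22 30 42 56 76 99 131 169 219 278 355 445; ≤12: 1 1 2 3 5 7 11 15 22 30 42 56 77 100 133 172 224 285 366 460; ≤13: 1 1 2 3 5 7 11 15 22 30 42 56 77 101 134 174 227 290 373 471; ≤14: 1 1 2 3 5 7 11 15 22 30 42 56 77 101 135 175 229 293 378 478; ≤15: 1 1 2 3 5 7 11 15 22 30 42 56 77 101 135 176 230 295 381 483; ≤16: 1 1 2 3 5 7 11 15 22 30 42 56 77 101 135 176 231 296 383 486; ≤17: 1 1 2 3 5 7 11 15 22 30 42 56 77 101 135 176 231 297 384 488. r_17(19) = 488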